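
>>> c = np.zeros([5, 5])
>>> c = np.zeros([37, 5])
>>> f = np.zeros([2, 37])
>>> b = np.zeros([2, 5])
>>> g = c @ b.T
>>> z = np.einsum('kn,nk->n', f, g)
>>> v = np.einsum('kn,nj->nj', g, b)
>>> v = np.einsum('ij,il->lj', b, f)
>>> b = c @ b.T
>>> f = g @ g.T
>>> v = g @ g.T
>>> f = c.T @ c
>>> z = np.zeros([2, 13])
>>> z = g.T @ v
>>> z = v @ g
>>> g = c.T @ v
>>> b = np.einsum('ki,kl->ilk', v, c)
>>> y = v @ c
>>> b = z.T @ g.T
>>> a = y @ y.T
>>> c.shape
(37, 5)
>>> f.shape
(5, 5)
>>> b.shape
(2, 5)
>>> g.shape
(5, 37)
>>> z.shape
(37, 2)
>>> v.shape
(37, 37)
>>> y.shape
(37, 5)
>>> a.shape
(37, 37)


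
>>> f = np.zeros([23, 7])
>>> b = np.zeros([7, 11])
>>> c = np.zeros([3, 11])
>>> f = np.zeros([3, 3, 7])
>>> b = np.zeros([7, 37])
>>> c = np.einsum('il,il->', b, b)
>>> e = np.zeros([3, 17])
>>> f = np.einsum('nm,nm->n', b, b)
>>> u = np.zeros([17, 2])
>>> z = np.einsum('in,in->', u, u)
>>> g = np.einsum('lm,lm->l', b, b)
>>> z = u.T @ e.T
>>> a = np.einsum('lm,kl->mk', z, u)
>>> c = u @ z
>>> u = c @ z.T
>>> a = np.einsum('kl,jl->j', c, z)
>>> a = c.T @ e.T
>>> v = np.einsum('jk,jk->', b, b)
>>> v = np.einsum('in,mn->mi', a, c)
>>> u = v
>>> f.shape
(7,)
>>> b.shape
(7, 37)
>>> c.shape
(17, 3)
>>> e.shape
(3, 17)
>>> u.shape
(17, 3)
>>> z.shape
(2, 3)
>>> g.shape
(7,)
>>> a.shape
(3, 3)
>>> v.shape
(17, 3)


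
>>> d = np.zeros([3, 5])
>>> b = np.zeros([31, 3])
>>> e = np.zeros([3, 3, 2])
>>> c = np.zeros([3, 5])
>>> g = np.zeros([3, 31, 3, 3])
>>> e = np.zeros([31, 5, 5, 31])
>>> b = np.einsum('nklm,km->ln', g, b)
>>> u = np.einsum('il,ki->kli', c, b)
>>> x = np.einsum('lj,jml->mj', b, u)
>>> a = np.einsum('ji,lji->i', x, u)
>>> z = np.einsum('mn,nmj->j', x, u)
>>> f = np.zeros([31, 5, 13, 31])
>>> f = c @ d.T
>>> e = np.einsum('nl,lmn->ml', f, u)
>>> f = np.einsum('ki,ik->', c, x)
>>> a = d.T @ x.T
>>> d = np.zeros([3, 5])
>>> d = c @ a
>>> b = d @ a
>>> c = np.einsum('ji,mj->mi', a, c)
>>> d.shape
(3, 5)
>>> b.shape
(3, 5)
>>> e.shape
(5, 3)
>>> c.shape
(3, 5)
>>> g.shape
(3, 31, 3, 3)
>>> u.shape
(3, 5, 3)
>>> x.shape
(5, 3)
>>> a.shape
(5, 5)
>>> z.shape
(3,)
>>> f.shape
()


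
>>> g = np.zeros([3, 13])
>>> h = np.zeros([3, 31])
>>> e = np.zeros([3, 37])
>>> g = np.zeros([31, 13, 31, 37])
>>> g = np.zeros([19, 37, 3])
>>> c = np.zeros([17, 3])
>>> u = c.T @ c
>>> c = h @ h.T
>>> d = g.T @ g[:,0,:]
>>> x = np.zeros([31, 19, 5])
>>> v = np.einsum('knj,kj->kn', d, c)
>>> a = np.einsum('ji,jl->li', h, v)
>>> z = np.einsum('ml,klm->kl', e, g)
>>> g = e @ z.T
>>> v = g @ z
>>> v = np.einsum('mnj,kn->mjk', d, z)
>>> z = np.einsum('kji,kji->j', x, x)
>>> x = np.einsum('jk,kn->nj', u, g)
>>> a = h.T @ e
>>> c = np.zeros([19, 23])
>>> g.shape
(3, 19)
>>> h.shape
(3, 31)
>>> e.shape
(3, 37)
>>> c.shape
(19, 23)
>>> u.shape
(3, 3)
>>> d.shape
(3, 37, 3)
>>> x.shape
(19, 3)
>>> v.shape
(3, 3, 19)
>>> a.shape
(31, 37)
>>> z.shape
(19,)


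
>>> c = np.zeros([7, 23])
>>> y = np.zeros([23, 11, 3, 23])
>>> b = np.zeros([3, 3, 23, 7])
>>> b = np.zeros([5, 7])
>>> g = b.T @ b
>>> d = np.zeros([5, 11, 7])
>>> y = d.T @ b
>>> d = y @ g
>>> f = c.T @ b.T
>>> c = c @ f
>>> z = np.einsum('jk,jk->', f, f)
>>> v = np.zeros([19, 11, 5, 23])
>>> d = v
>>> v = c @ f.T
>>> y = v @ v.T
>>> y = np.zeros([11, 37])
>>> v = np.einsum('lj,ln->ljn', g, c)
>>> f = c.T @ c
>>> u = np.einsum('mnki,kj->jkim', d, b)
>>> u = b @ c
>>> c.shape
(7, 5)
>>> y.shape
(11, 37)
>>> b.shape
(5, 7)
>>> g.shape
(7, 7)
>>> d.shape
(19, 11, 5, 23)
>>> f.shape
(5, 5)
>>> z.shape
()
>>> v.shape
(7, 7, 5)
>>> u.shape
(5, 5)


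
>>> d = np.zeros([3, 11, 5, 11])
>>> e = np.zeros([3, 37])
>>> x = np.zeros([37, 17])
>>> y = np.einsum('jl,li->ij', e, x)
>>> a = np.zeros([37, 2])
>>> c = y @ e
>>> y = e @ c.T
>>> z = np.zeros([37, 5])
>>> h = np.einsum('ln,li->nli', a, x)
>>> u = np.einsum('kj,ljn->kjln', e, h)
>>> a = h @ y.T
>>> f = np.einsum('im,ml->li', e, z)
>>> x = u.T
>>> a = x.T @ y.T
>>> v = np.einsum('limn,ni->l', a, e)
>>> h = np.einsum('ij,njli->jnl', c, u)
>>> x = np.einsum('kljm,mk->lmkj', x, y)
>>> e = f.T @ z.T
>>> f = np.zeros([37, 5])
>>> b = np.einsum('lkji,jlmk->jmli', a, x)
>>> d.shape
(3, 11, 5, 11)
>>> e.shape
(3, 37)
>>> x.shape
(2, 3, 17, 37)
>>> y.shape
(3, 17)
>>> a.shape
(3, 37, 2, 3)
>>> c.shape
(17, 37)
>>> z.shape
(37, 5)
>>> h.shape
(37, 3, 2)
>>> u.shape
(3, 37, 2, 17)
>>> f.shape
(37, 5)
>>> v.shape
(3,)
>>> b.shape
(2, 17, 3, 3)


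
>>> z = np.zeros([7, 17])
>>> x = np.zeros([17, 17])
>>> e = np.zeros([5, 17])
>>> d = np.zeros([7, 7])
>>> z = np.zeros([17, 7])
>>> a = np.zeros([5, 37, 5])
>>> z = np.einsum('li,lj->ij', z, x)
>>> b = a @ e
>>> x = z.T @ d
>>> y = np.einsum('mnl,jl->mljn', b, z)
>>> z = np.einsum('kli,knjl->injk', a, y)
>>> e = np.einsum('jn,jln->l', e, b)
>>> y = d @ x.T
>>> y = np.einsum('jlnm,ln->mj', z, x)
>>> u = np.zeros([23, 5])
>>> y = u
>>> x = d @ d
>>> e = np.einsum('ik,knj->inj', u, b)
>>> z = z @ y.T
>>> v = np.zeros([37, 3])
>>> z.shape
(5, 17, 7, 23)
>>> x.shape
(7, 7)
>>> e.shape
(23, 37, 17)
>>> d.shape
(7, 7)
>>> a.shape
(5, 37, 5)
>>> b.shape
(5, 37, 17)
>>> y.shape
(23, 5)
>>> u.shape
(23, 5)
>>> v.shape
(37, 3)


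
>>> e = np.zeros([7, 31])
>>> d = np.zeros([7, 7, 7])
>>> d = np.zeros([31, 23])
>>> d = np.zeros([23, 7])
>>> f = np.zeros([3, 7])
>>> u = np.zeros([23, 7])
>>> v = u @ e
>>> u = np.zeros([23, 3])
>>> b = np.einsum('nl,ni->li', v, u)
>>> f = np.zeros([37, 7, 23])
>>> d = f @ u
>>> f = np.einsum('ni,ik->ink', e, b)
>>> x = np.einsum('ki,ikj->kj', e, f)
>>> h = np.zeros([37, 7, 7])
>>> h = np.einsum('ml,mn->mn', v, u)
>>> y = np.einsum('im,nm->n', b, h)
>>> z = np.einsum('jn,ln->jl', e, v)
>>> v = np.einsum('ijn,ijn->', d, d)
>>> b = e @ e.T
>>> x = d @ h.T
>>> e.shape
(7, 31)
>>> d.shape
(37, 7, 3)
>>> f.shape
(31, 7, 3)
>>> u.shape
(23, 3)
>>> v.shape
()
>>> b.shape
(7, 7)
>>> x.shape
(37, 7, 23)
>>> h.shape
(23, 3)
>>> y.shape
(23,)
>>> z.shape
(7, 23)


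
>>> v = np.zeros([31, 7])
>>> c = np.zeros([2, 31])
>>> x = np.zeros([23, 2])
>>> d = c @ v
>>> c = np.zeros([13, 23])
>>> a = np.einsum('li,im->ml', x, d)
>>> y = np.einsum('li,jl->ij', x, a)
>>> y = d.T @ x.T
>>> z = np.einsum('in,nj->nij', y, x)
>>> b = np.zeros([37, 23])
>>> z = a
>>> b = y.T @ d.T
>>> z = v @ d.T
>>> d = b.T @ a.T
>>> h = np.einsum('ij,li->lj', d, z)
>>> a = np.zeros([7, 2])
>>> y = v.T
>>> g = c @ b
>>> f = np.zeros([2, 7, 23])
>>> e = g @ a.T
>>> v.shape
(31, 7)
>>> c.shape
(13, 23)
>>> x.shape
(23, 2)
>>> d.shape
(2, 7)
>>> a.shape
(7, 2)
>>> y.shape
(7, 31)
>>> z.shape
(31, 2)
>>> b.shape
(23, 2)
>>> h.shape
(31, 7)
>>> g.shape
(13, 2)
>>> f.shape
(2, 7, 23)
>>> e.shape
(13, 7)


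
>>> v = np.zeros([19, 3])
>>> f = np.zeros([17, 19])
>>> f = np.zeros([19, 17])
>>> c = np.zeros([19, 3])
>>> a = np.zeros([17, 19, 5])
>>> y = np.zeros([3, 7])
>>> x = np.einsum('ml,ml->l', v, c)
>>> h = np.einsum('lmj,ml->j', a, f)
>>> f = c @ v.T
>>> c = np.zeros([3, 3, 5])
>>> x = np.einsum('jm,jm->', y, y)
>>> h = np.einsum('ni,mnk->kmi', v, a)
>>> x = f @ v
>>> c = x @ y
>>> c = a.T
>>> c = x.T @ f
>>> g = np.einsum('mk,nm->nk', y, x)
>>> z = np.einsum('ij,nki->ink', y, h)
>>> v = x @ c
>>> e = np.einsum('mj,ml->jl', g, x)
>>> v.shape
(19, 19)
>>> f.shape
(19, 19)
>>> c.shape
(3, 19)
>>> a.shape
(17, 19, 5)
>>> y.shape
(3, 7)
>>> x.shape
(19, 3)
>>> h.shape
(5, 17, 3)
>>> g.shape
(19, 7)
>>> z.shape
(3, 5, 17)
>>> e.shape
(7, 3)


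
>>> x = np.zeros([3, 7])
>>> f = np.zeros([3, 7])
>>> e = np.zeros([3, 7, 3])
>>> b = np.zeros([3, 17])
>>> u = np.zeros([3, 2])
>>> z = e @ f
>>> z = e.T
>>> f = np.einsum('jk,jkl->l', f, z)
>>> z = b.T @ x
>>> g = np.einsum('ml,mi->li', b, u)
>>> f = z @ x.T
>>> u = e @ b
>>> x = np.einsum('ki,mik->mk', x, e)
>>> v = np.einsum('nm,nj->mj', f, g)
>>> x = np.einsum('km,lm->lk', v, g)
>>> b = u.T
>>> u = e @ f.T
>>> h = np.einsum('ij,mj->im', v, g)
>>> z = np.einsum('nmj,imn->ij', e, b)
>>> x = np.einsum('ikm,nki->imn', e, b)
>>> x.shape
(3, 3, 17)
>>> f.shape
(17, 3)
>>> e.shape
(3, 7, 3)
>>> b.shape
(17, 7, 3)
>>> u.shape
(3, 7, 17)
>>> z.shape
(17, 3)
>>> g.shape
(17, 2)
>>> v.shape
(3, 2)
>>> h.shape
(3, 17)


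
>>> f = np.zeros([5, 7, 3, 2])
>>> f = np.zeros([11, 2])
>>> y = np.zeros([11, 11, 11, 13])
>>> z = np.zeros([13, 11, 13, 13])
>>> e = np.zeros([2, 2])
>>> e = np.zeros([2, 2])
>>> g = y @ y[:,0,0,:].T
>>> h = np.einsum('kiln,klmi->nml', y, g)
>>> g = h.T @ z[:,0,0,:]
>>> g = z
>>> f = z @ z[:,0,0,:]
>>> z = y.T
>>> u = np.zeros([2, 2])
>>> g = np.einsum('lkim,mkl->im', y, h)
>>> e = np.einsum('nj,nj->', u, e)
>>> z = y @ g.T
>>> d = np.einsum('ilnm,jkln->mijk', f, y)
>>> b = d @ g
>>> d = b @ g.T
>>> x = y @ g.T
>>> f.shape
(13, 11, 13, 13)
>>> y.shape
(11, 11, 11, 13)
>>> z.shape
(11, 11, 11, 11)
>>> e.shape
()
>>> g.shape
(11, 13)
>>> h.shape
(13, 11, 11)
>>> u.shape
(2, 2)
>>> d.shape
(13, 13, 11, 11)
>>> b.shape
(13, 13, 11, 13)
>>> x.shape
(11, 11, 11, 11)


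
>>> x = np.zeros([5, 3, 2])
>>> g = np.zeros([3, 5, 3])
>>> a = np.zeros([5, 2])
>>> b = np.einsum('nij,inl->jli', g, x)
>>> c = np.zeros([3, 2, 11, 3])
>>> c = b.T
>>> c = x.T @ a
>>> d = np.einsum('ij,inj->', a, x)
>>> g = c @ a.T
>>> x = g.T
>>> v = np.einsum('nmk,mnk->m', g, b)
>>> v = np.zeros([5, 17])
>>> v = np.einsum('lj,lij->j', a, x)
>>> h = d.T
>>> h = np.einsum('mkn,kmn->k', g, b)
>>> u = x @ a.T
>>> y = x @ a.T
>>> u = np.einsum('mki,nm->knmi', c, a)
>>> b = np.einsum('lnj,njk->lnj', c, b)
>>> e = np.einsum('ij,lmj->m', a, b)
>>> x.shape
(5, 3, 2)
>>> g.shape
(2, 3, 5)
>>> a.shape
(5, 2)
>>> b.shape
(2, 3, 2)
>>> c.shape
(2, 3, 2)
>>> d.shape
()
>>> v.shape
(2,)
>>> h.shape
(3,)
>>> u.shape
(3, 5, 2, 2)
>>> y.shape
(5, 3, 5)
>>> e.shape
(3,)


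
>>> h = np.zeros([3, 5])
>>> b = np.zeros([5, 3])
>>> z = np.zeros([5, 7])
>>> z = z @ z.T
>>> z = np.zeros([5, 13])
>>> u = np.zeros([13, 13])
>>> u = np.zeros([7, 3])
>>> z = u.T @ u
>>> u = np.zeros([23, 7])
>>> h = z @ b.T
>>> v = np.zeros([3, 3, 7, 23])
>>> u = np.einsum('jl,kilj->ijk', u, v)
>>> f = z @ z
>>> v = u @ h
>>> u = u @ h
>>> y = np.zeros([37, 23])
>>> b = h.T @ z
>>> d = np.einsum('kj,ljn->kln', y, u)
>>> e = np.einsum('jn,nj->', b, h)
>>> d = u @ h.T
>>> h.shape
(3, 5)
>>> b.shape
(5, 3)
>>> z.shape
(3, 3)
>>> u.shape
(3, 23, 5)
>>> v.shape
(3, 23, 5)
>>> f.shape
(3, 3)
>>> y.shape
(37, 23)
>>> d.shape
(3, 23, 3)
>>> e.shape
()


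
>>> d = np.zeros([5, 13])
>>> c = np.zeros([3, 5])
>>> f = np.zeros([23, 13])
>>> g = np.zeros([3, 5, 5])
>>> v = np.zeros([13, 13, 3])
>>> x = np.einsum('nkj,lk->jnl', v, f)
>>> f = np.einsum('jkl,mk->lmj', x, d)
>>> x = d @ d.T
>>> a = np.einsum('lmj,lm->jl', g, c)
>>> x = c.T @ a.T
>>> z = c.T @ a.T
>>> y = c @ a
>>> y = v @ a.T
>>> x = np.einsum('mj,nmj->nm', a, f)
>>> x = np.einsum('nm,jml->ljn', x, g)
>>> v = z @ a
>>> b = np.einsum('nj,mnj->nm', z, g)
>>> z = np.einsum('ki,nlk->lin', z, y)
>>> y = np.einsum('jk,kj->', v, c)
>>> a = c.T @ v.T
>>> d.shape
(5, 13)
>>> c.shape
(3, 5)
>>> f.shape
(23, 5, 3)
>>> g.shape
(3, 5, 5)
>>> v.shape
(5, 3)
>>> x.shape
(5, 3, 23)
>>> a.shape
(5, 5)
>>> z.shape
(13, 5, 13)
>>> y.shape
()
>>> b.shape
(5, 3)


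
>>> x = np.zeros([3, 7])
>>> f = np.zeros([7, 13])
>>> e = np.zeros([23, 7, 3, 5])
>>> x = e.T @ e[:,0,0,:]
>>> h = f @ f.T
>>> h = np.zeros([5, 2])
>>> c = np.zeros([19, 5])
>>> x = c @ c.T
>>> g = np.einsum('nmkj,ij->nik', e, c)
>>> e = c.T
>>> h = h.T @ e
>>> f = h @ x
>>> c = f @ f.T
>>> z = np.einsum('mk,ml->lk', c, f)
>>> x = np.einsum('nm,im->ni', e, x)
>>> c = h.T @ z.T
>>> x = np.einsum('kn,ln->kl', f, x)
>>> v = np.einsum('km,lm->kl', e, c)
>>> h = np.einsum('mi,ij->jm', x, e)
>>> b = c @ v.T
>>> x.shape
(2, 5)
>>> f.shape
(2, 19)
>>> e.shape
(5, 19)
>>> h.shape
(19, 2)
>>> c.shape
(19, 19)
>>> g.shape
(23, 19, 3)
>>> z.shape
(19, 2)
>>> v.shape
(5, 19)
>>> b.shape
(19, 5)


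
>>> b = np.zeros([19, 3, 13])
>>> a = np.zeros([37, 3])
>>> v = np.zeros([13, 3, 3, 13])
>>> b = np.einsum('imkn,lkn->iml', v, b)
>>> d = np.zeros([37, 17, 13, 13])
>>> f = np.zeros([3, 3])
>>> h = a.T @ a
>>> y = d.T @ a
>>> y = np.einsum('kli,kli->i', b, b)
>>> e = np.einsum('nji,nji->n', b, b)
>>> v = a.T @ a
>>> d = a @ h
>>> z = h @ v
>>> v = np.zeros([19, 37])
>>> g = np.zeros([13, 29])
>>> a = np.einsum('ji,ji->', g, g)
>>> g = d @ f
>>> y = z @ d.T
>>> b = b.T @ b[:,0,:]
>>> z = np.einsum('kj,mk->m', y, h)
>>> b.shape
(19, 3, 19)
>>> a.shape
()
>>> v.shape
(19, 37)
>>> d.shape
(37, 3)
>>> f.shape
(3, 3)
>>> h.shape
(3, 3)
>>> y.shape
(3, 37)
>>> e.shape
(13,)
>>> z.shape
(3,)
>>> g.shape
(37, 3)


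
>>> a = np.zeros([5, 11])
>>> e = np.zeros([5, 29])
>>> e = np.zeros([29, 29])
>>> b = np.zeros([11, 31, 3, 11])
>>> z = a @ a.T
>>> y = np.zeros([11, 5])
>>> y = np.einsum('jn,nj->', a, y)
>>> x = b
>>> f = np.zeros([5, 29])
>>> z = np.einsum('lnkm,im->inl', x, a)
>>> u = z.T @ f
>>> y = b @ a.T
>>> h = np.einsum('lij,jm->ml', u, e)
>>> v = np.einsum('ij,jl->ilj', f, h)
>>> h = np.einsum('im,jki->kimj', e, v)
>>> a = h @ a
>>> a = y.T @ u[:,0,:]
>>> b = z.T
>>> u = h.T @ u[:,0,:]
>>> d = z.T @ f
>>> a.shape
(5, 3, 31, 29)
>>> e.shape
(29, 29)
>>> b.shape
(11, 31, 5)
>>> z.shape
(5, 31, 11)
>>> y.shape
(11, 31, 3, 5)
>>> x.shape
(11, 31, 3, 11)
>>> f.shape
(5, 29)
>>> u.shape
(5, 29, 29, 29)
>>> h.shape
(11, 29, 29, 5)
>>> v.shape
(5, 11, 29)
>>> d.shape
(11, 31, 29)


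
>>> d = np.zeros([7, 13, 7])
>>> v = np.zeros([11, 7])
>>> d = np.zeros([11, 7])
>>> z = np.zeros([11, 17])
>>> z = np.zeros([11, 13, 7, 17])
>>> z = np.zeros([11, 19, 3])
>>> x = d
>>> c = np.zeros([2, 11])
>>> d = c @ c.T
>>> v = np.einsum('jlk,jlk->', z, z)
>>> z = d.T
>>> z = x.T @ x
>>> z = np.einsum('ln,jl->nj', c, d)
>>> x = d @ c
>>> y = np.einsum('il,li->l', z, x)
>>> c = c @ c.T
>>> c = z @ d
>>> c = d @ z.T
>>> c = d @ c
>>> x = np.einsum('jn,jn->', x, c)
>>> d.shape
(2, 2)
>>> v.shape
()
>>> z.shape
(11, 2)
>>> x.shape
()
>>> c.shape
(2, 11)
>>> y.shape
(2,)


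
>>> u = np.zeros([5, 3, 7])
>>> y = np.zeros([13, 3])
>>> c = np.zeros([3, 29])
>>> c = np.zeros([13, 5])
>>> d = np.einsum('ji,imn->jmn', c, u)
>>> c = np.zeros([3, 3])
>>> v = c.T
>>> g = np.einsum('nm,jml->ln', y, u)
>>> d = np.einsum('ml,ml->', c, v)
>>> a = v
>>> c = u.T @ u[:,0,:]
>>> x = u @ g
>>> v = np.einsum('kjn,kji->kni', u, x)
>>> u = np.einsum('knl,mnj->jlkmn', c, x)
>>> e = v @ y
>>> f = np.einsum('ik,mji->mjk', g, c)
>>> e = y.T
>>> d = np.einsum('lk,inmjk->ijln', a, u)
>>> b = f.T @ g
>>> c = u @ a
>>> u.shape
(13, 7, 7, 5, 3)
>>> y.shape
(13, 3)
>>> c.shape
(13, 7, 7, 5, 3)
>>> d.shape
(13, 5, 3, 7)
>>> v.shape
(5, 7, 13)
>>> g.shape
(7, 13)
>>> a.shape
(3, 3)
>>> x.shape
(5, 3, 13)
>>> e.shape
(3, 13)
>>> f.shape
(7, 3, 13)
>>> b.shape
(13, 3, 13)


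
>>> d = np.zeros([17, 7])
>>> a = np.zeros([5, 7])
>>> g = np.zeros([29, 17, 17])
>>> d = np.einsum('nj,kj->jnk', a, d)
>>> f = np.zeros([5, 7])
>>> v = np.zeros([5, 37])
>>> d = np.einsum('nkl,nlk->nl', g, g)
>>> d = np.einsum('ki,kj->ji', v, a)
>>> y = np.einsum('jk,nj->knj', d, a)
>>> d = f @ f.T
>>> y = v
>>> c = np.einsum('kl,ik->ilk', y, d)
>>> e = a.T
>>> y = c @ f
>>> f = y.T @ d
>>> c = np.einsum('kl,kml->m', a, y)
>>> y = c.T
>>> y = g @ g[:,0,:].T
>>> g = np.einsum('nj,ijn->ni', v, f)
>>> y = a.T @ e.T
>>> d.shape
(5, 5)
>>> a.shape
(5, 7)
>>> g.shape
(5, 7)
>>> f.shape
(7, 37, 5)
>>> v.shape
(5, 37)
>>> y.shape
(7, 7)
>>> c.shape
(37,)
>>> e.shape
(7, 5)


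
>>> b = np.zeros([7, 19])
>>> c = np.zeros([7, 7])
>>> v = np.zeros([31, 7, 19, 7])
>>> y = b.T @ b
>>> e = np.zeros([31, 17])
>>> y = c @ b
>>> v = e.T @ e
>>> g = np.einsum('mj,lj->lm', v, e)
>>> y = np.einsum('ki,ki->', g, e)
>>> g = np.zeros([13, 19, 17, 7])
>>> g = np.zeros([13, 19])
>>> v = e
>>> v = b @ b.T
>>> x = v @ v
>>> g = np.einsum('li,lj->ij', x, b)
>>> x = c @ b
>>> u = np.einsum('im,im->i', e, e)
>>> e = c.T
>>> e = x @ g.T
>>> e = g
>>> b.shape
(7, 19)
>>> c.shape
(7, 7)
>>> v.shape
(7, 7)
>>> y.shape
()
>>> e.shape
(7, 19)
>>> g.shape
(7, 19)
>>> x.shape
(7, 19)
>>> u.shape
(31,)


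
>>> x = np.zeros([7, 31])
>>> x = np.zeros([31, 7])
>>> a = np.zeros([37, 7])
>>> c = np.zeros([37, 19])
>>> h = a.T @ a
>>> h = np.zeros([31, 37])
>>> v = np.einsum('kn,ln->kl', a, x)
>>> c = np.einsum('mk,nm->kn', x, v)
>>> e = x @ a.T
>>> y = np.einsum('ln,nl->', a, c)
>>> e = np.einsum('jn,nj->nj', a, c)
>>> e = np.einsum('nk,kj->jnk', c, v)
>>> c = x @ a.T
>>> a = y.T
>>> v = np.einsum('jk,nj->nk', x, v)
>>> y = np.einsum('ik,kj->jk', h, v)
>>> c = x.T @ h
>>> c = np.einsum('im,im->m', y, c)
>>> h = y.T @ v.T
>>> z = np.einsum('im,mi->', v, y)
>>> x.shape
(31, 7)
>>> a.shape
()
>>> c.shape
(37,)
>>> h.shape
(37, 37)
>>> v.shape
(37, 7)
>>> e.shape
(31, 7, 37)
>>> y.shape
(7, 37)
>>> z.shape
()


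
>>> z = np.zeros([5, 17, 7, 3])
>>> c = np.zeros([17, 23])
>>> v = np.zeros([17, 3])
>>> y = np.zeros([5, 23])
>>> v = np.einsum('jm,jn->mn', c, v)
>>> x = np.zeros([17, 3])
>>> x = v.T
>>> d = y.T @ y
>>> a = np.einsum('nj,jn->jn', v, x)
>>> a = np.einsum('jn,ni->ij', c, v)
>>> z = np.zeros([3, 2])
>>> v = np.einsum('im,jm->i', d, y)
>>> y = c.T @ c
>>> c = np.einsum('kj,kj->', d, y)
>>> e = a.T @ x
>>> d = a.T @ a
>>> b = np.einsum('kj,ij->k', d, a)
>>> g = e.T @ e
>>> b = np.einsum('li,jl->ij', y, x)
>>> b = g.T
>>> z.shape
(3, 2)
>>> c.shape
()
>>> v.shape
(23,)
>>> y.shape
(23, 23)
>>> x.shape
(3, 23)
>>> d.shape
(17, 17)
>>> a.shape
(3, 17)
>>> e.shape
(17, 23)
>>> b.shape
(23, 23)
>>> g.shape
(23, 23)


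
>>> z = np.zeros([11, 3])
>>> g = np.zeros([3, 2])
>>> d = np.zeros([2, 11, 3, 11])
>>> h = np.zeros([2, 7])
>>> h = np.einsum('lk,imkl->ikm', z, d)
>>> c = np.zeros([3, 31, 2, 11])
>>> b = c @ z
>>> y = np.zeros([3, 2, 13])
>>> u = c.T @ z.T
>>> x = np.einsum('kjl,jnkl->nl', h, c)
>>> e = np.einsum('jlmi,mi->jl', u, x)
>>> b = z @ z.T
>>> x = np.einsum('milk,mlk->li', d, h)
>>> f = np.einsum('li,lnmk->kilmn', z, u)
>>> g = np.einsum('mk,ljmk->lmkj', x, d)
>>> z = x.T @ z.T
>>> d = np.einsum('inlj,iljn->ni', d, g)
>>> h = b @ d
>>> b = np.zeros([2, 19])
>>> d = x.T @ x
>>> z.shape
(11, 11)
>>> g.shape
(2, 3, 11, 11)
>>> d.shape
(11, 11)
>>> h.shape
(11, 2)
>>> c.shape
(3, 31, 2, 11)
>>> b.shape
(2, 19)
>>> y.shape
(3, 2, 13)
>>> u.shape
(11, 2, 31, 11)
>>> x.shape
(3, 11)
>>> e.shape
(11, 2)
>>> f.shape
(11, 3, 11, 31, 2)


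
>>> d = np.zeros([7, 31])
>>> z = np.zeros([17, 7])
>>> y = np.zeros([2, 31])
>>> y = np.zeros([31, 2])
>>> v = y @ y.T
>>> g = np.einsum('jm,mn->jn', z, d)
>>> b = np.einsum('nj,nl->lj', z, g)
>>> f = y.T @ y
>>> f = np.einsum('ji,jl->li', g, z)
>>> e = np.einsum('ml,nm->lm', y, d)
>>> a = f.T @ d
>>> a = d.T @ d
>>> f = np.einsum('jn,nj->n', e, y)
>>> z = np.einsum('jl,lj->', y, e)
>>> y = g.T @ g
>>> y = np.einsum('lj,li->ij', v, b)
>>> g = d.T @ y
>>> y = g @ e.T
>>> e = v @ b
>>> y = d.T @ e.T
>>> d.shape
(7, 31)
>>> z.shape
()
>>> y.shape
(31, 31)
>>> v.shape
(31, 31)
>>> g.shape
(31, 31)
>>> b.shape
(31, 7)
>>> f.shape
(31,)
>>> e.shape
(31, 7)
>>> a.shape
(31, 31)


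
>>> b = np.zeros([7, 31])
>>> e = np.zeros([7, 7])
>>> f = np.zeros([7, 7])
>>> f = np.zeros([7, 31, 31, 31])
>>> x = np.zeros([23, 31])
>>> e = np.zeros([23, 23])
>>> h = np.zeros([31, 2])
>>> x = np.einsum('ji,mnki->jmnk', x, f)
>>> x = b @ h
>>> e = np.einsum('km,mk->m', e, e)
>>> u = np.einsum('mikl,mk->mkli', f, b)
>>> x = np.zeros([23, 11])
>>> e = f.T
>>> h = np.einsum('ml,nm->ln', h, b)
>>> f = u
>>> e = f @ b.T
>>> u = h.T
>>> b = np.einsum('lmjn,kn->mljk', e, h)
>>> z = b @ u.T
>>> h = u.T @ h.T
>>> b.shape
(31, 7, 31, 2)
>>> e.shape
(7, 31, 31, 7)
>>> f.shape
(7, 31, 31, 31)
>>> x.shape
(23, 11)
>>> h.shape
(2, 2)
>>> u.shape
(7, 2)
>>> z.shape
(31, 7, 31, 7)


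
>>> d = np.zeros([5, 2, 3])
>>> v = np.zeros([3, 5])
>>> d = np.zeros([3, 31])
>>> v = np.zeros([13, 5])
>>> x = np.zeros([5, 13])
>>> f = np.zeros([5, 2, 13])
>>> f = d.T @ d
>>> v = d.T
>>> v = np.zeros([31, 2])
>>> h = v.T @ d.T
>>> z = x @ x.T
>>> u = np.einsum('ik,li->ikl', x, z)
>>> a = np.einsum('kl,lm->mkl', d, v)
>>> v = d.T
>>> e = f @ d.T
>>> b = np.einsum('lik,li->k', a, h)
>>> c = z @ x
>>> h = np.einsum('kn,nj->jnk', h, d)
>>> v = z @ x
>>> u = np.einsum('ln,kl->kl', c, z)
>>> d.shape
(3, 31)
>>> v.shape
(5, 13)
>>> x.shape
(5, 13)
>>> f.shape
(31, 31)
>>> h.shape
(31, 3, 2)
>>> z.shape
(5, 5)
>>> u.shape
(5, 5)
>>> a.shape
(2, 3, 31)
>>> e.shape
(31, 3)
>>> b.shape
(31,)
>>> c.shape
(5, 13)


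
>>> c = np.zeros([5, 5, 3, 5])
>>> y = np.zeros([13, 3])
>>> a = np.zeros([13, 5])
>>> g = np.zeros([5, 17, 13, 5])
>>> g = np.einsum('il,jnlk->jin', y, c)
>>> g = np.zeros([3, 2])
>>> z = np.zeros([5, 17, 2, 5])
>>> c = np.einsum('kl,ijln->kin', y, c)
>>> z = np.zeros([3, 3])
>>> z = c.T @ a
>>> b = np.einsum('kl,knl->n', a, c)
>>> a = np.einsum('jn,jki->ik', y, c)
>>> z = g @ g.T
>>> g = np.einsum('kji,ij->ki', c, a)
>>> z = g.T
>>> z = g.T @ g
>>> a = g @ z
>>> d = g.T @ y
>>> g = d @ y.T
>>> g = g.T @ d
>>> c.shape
(13, 5, 5)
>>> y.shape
(13, 3)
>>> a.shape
(13, 5)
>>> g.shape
(13, 3)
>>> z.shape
(5, 5)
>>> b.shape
(5,)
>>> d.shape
(5, 3)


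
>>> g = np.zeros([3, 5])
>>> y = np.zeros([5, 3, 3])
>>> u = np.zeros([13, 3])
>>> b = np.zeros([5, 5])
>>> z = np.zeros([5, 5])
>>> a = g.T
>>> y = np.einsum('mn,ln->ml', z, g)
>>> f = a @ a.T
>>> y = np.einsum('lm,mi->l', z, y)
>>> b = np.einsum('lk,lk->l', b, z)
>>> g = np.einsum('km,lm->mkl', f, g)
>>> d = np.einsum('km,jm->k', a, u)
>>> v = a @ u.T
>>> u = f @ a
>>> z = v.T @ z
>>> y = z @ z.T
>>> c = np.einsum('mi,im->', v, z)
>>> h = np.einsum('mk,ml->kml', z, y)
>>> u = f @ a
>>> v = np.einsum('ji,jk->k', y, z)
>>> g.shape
(5, 5, 3)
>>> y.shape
(13, 13)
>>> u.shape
(5, 3)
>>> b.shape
(5,)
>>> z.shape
(13, 5)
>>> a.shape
(5, 3)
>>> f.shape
(5, 5)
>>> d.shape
(5,)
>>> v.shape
(5,)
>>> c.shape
()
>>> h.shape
(5, 13, 13)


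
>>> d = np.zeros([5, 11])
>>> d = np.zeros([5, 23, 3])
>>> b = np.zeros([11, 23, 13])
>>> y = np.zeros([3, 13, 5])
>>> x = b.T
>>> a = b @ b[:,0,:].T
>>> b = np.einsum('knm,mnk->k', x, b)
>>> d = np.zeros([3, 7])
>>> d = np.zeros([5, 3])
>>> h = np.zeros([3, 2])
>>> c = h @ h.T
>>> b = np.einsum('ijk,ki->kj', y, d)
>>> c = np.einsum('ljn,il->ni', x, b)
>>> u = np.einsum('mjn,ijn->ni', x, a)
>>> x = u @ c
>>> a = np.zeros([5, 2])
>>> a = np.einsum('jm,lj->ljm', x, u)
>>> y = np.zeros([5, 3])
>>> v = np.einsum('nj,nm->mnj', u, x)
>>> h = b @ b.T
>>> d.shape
(5, 3)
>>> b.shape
(5, 13)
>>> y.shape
(5, 3)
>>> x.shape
(11, 5)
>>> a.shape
(11, 11, 5)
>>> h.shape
(5, 5)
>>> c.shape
(11, 5)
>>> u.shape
(11, 11)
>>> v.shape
(5, 11, 11)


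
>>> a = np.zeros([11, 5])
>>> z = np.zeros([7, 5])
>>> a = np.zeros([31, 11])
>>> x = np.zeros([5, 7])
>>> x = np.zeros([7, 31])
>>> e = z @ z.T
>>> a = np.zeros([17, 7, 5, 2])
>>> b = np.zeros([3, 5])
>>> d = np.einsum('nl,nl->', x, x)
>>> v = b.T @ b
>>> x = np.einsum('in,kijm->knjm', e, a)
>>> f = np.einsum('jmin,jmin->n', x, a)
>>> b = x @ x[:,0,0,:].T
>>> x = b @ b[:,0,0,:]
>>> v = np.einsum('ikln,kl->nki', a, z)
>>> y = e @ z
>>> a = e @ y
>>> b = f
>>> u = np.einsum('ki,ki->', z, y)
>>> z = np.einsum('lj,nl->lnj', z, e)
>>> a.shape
(7, 5)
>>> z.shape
(7, 7, 5)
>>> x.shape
(17, 7, 5, 17)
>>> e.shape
(7, 7)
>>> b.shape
(2,)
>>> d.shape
()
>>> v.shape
(2, 7, 17)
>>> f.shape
(2,)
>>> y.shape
(7, 5)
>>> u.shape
()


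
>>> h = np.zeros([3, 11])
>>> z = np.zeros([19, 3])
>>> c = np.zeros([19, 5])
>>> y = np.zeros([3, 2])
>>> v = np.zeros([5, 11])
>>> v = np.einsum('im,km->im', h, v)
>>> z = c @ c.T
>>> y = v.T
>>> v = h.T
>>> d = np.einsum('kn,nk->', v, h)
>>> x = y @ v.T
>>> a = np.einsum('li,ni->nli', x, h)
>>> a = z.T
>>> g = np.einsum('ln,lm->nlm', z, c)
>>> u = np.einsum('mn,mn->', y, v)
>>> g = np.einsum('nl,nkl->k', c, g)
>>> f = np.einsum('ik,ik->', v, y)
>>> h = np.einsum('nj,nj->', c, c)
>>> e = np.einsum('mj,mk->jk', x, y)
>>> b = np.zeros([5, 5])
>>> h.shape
()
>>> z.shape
(19, 19)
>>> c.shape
(19, 5)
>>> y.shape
(11, 3)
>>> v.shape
(11, 3)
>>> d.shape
()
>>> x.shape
(11, 11)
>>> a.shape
(19, 19)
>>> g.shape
(19,)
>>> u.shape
()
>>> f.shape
()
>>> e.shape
(11, 3)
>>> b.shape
(5, 5)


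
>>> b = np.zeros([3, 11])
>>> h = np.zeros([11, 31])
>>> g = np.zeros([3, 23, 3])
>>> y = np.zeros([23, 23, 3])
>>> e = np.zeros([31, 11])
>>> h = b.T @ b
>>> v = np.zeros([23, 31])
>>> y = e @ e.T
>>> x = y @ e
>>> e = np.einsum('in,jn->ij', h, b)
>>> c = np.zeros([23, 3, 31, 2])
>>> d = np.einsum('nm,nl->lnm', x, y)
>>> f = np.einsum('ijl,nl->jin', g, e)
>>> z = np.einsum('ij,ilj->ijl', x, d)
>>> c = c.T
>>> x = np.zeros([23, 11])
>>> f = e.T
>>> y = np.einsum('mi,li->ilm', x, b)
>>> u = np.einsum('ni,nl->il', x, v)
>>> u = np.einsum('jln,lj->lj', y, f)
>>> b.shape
(3, 11)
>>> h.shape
(11, 11)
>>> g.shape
(3, 23, 3)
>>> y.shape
(11, 3, 23)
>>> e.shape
(11, 3)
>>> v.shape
(23, 31)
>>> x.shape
(23, 11)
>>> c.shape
(2, 31, 3, 23)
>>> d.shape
(31, 31, 11)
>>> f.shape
(3, 11)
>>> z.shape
(31, 11, 31)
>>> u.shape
(3, 11)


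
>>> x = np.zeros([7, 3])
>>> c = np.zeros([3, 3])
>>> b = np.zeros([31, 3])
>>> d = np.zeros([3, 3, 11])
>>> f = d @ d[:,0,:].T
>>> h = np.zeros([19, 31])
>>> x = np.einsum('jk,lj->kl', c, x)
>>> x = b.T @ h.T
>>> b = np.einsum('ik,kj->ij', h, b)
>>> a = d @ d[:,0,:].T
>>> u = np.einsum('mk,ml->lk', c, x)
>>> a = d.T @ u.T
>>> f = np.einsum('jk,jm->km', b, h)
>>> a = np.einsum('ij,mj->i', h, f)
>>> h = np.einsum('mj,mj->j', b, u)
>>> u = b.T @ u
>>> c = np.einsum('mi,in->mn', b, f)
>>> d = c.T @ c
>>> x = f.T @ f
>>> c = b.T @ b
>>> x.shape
(31, 31)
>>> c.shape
(3, 3)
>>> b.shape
(19, 3)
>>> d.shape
(31, 31)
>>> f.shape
(3, 31)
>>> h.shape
(3,)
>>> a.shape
(19,)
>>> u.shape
(3, 3)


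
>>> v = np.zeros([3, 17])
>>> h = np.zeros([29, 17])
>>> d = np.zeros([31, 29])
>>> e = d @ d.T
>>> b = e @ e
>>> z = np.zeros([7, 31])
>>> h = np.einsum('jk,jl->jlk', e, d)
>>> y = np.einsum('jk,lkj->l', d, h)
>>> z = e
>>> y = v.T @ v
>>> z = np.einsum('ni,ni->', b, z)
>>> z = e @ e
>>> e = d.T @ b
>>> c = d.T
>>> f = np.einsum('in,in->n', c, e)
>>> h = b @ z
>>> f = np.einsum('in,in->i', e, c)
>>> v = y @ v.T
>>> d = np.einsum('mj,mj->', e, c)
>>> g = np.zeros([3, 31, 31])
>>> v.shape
(17, 3)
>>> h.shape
(31, 31)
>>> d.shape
()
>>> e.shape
(29, 31)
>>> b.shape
(31, 31)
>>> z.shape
(31, 31)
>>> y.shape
(17, 17)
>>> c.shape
(29, 31)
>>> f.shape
(29,)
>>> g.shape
(3, 31, 31)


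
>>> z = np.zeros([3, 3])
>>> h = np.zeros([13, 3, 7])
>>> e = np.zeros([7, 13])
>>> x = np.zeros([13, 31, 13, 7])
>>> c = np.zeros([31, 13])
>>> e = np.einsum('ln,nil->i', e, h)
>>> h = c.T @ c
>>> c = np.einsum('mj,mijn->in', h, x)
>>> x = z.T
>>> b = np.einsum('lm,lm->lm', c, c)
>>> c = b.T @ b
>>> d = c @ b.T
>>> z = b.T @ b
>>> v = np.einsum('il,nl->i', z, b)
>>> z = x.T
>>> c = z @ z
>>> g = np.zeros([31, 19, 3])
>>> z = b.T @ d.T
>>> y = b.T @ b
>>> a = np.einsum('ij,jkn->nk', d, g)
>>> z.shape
(7, 7)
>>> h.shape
(13, 13)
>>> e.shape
(3,)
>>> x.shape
(3, 3)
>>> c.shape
(3, 3)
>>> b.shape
(31, 7)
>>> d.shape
(7, 31)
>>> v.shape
(7,)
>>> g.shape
(31, 19, 3)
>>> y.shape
(7, 7)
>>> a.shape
(3, 19)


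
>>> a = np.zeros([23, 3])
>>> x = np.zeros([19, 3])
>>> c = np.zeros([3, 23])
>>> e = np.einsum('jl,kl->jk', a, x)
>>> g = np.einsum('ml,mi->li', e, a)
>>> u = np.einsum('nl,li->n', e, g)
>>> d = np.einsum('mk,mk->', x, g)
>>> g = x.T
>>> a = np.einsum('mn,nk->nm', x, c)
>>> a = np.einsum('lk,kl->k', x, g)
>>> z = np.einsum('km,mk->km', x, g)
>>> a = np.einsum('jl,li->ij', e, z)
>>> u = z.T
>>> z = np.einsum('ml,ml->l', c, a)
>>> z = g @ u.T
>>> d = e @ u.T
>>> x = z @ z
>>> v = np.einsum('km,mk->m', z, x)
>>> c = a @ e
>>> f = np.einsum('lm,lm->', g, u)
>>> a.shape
(3, 23)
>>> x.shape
(3, 3)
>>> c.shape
(3, 19)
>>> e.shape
(23, 19)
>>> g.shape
(3, 19)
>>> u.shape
(3, 19)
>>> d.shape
(23, 3)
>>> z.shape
(3, 3)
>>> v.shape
(3,)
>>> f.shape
()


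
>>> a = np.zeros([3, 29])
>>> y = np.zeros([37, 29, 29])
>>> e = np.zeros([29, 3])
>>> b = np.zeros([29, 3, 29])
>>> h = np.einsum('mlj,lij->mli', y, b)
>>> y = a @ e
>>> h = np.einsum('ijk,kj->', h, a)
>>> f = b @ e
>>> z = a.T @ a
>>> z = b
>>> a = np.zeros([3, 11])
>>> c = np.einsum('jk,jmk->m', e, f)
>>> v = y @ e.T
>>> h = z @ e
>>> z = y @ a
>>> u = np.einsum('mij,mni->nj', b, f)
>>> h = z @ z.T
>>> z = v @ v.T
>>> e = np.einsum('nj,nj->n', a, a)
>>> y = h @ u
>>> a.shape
(3, 11)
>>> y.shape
(3, 29)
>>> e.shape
(3,)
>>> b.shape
(29, 3, 29)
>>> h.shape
(3, 3)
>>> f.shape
(29, 3, 3)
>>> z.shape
(3, 3)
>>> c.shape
(3,)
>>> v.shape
(3, 29)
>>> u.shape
(3, 29)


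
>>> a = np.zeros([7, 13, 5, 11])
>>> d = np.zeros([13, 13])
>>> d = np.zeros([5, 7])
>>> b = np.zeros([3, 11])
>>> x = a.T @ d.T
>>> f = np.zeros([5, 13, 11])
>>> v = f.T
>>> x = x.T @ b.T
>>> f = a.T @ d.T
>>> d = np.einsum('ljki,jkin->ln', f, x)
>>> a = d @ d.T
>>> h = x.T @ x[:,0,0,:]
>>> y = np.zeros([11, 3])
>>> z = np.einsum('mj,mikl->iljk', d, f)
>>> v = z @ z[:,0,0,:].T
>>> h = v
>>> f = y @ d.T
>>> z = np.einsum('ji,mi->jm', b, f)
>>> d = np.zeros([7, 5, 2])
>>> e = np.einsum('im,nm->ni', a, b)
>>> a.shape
(11, 11)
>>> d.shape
(7, 5, 2)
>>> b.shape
(3, 11)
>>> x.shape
(5, 13, 5, 3)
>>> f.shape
(11, 11)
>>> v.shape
(5, 5, 3, 5)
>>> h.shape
(5, 5, 3, 5)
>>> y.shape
(11, 3)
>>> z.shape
(3, 11)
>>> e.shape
(3, 11)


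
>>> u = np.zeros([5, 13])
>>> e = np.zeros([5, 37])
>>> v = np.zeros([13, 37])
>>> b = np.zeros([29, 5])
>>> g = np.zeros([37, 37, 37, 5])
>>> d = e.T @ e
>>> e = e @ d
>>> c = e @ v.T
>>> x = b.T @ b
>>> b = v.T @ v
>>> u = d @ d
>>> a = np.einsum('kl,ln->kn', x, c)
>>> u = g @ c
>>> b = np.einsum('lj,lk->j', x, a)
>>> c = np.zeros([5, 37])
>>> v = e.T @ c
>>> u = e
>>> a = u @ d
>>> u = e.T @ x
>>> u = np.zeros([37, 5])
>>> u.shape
(37, 5)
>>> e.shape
(5, 37)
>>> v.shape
(37, 37)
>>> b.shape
(5,)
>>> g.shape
(37, 37, 37, 5)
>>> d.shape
(37, 37)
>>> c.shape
(5, 37)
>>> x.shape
(5, 5)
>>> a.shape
(5, 37)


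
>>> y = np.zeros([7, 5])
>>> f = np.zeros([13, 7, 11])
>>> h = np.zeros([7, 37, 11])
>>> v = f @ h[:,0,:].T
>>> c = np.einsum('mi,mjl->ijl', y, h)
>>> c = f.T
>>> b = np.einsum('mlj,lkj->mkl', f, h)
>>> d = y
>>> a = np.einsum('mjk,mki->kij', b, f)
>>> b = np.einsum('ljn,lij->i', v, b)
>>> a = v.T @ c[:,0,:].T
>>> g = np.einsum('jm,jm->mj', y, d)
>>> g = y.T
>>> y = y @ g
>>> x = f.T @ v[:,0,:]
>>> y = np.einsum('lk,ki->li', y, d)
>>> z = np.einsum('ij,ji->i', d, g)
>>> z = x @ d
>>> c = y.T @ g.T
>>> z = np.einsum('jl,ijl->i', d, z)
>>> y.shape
(7, 5)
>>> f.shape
(13, 7, 11)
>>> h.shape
(7, 37, 11)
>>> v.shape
(13, 7, 7)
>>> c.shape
(5, 5)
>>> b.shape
(37,)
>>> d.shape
(7, 5)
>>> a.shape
(7, 7, 11)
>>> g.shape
(5, 7)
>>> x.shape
(11, 7, 7)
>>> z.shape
(11,)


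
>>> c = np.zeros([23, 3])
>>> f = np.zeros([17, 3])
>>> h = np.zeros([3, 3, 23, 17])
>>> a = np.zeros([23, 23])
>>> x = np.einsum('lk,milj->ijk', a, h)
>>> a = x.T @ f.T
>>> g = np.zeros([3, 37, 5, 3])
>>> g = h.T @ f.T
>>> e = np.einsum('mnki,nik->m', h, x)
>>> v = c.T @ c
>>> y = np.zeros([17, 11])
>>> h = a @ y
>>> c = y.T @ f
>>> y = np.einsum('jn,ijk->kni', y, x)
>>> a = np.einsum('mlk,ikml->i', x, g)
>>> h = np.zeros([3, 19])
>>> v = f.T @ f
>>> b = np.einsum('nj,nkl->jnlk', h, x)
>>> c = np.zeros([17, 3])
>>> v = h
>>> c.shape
(17, 3)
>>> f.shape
(17, 3)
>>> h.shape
(3, 19)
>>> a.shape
(17,)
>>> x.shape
(3, 17, 23)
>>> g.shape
(17, 23, 3, 17)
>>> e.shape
(3,)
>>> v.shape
(3, 19)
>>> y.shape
(23, 11, 3)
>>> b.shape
(19, 3, 23, 17)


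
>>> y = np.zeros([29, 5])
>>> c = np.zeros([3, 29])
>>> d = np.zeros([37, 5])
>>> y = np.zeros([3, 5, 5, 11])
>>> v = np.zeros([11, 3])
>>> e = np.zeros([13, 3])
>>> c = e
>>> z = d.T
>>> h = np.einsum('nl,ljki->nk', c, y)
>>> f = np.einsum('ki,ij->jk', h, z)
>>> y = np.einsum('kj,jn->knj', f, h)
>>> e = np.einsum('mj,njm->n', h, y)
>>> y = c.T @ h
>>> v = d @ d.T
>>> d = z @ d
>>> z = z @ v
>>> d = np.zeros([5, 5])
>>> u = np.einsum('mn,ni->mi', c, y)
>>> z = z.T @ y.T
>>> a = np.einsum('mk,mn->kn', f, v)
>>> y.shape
(3, 5)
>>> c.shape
(13, 3)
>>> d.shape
(5, 5)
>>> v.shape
(37, 37)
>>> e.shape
(37,)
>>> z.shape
(37, 3)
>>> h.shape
(13, 5)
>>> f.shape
(37, 13)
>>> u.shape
(13, 5)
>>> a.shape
(13, 37)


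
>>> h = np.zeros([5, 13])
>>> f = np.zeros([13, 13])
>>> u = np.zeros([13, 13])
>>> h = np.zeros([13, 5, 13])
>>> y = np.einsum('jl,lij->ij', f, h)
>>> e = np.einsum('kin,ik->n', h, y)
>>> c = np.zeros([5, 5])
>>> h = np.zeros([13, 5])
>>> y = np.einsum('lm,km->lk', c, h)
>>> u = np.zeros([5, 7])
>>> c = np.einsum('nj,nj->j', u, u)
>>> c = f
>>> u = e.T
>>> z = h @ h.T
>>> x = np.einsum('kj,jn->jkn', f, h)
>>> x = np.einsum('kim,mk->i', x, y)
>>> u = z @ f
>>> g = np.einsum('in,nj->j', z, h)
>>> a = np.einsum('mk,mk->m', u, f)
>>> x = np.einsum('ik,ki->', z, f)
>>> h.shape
(13, 5)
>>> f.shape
(13, 13)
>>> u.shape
(13, 13)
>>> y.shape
(5, 13)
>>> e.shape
(13,)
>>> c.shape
(13, 13)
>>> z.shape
(13, 13)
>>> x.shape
()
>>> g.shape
(5,)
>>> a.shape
(13,)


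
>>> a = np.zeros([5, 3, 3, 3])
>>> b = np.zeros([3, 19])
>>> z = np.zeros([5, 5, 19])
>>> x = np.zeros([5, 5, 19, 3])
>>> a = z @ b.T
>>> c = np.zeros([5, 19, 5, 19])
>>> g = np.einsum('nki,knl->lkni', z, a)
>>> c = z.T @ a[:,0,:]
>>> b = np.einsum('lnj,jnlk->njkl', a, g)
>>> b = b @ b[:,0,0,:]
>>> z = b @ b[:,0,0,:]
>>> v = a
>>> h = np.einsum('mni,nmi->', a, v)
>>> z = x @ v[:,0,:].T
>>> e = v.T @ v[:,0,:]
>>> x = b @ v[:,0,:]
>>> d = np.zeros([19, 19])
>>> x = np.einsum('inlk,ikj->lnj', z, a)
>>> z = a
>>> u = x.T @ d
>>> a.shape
(5, 5, 3)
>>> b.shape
(5, 3, 19, 5)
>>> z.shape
(5, 5, 3)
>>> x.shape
(19, 5, 3)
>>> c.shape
(19, 5, 3)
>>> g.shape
(3, 5, 5, 19)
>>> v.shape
(5, 5, 3)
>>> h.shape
()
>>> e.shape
(3, 5, 3)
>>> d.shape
(19, 19)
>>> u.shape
(3, 5, 19)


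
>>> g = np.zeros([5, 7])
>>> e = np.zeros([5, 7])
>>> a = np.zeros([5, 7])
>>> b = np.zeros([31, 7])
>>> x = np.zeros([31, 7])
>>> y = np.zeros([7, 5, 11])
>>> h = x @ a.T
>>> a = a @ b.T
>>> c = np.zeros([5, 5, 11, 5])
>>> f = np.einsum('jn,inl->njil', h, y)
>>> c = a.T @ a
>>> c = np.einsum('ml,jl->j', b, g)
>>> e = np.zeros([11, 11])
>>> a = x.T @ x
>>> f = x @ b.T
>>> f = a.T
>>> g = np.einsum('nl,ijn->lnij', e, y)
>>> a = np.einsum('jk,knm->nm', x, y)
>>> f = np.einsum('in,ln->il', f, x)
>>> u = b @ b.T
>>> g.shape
(11, 11, 7, 5)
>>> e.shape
(11, 11)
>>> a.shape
(5, 11)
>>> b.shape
(31, 7)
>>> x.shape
(31, 7)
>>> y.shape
(7, 5, 11)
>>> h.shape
(31, 5)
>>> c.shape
(5,)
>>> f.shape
(7, 31)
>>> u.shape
(31, 31)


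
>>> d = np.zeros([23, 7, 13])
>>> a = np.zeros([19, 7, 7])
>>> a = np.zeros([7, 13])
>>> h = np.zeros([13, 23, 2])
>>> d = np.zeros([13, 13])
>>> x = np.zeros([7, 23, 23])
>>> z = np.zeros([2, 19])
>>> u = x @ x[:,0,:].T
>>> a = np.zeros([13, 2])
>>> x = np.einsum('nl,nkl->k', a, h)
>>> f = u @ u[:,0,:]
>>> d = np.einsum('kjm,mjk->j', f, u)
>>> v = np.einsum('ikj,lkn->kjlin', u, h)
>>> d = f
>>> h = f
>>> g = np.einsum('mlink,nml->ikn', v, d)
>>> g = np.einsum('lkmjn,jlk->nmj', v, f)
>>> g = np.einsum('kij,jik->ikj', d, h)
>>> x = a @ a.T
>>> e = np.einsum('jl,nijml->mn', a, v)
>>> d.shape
(7, 23, 7)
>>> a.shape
(13, 2)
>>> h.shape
(7, 23, 7)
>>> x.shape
(13, 13)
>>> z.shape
(2, 19)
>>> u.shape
(7, 23, 7)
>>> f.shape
(7, 23, 7)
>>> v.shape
(23, 7, 13, 7, 2)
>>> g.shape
(23, 7, 7)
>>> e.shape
(7, 23)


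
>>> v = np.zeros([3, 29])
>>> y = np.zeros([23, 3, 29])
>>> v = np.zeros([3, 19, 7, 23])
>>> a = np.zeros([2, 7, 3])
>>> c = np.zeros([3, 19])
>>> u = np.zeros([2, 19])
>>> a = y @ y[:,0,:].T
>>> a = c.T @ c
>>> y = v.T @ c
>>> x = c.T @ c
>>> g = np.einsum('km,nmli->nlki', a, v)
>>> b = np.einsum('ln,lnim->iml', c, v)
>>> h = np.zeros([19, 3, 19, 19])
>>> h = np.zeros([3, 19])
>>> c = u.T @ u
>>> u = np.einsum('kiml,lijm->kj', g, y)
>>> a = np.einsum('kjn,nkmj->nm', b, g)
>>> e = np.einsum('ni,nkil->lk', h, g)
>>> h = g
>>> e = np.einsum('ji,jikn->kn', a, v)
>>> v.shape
(3, 19, 7, 23)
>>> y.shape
(23, 7, 19, 19)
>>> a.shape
(3, 19)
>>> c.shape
(19, 19)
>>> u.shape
(3, 19)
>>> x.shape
(19, 19)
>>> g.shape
(3, 7, 19, 23)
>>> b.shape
(7, 23, 3)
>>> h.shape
(3, 7, 19, 23)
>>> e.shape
(7, 23)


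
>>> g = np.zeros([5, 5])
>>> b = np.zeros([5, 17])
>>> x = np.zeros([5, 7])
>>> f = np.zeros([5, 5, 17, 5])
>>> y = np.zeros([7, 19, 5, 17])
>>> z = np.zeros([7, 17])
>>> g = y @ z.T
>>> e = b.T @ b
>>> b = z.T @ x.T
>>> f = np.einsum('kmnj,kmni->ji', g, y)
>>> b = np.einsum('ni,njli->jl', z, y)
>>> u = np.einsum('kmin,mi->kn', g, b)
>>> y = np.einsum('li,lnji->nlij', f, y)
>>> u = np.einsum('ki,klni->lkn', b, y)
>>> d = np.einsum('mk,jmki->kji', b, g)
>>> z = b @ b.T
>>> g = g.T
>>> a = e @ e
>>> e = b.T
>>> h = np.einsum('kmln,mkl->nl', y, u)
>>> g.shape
(7, 5, 19, 7)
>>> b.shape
(19, 5)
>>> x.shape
(5, 7)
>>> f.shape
(7, 17)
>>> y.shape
(19, 7, 17, 5)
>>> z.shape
(19, 19)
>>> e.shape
(5, 19)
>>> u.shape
(7, 19, 17)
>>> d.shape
(5, 7, 7)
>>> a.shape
(17, 17)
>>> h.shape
(5, 17)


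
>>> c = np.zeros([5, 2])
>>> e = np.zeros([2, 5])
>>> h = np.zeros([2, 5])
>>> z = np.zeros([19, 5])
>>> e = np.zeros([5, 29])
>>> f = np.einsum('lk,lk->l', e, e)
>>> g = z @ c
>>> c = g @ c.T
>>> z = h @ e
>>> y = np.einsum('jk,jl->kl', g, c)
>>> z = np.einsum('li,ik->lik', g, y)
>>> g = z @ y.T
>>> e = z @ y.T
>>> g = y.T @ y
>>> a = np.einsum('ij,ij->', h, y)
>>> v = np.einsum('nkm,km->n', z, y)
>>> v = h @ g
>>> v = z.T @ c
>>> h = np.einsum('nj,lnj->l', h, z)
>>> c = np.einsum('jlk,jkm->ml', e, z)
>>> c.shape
(5, 2)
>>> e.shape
(19, 2, 2)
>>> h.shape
(19,)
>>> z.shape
(19, 2, 5)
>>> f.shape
(5,)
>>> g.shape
(5, 5)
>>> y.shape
(2, 5)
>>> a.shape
()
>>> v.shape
(5, 2, 5)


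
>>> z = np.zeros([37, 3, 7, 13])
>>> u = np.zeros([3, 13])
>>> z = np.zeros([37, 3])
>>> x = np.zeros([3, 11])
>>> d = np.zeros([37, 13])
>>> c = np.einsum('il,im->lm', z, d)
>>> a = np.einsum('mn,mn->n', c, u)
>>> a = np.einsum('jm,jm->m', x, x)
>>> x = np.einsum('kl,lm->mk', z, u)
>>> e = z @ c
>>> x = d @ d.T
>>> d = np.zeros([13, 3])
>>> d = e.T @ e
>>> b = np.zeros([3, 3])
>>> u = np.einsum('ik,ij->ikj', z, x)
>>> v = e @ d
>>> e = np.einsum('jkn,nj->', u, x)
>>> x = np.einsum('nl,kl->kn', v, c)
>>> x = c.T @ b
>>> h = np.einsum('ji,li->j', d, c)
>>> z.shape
(37, 3)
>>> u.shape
(37, 3, 37)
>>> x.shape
(13, 3)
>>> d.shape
(13, 13)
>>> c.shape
(3, 13)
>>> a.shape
(11,)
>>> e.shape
()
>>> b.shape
(3, 3)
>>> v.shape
(37, 13)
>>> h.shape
(13,)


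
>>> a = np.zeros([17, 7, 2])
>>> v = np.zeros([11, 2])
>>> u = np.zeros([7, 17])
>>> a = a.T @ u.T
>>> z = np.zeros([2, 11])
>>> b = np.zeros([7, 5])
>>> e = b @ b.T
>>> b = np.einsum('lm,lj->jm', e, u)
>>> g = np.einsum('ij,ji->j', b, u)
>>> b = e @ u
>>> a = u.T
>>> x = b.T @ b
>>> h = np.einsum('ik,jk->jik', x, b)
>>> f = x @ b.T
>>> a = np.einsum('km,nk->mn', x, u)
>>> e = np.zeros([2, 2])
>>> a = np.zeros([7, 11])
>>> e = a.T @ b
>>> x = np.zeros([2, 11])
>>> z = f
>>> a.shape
(7, 11)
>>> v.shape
(11, 2)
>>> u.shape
(7, 17)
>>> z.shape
(17, 7)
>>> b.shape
(7, 17)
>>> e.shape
(11, 17)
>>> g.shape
(7,)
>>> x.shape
(2, 11)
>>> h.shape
(7, 17, 17)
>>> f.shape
(17, 7)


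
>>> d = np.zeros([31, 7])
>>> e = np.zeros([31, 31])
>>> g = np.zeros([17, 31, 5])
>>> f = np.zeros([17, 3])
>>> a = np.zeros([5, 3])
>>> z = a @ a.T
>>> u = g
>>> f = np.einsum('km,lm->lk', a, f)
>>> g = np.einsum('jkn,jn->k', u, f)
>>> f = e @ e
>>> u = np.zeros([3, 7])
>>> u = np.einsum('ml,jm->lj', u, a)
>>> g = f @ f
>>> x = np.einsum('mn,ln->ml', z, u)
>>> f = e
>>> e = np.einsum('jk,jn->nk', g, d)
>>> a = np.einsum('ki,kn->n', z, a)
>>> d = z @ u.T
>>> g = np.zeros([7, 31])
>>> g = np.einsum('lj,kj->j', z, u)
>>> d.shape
(5, 7)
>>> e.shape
(7, 31)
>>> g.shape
(5,)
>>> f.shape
(31, 31)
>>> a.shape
(3,)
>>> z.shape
(5, 5)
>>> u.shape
(7, 5)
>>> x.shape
(5, 7)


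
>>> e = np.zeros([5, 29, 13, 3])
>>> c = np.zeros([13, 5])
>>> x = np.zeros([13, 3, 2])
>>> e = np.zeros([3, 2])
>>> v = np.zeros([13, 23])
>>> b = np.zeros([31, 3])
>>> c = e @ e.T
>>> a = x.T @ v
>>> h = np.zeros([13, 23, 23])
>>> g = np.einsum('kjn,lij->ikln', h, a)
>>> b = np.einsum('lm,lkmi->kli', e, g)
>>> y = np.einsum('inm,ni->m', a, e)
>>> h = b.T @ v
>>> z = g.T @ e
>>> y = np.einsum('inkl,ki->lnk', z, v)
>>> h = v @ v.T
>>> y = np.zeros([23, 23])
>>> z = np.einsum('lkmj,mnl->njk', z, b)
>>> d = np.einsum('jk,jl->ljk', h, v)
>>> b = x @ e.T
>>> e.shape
(3, 2)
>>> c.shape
(3, 3)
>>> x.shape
(13, 3, 2)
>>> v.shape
(13, 23)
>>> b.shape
(13, 3, 3)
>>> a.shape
(2, 3, 23)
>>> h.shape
(13, 13)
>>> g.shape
(3, 13, 2, 23)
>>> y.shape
(23, 23)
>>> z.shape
(3, 2, 2)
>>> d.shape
(23, 13, 13)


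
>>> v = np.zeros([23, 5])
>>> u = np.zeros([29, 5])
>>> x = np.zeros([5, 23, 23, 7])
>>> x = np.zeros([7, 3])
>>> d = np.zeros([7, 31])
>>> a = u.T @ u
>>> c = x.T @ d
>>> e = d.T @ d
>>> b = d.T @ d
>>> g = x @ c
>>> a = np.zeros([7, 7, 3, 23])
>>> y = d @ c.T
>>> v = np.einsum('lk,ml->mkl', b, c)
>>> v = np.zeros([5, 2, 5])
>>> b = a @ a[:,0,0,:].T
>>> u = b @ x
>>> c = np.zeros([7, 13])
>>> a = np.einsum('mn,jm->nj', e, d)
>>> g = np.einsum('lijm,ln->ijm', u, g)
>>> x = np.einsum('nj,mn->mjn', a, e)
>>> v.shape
(5, 2, 5)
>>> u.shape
(7, 7, 3, 3)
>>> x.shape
(31, 7, 31)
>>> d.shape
(7, 31)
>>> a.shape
(31, 7)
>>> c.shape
(7, 13)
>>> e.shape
(31, 31)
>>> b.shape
(7, 7, 3, 7)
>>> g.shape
(7, 3, 3)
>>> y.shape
(7, 3)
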